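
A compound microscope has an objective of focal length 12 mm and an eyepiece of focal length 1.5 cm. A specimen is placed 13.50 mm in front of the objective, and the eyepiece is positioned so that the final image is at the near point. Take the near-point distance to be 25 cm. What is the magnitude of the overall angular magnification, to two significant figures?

Convert to cm: f_obj = 12 mm = 1.2 cm; d_o = 13.50 mm = 1.35 cm.
Objective: 1/d_i = 1/f_obj - 1/d_o = 1/1.2 - 1/1.35 = 0.09259 cm^-1, so d_i = 10.800 cm.
m_obj = -d_i/d_o = -10.800/1.35 = -8.000.
Eyepiece angular magnification (image at near point): M_eye = 1 + D/f_e = 1 + 25/1.5 = 17.667.
Overall M = m_obj x M_eye = (-8.000)(17.667) = -141.33.
|M| = 141.33.

140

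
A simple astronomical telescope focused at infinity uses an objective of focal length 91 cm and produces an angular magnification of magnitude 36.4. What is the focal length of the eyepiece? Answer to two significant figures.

|M| = f_obj/f_eye, so f_eye = f_obj/|M| = 91/36.4 = 2.500 cm.

2.5 cm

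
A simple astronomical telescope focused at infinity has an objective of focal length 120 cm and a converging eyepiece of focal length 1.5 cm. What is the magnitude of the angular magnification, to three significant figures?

80.0

|M| = f_obj/|f_eye| = 120/1.5 = 80.000.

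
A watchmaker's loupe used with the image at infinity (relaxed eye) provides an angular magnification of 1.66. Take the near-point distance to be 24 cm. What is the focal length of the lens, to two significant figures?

14 cm

For the image at infinity, M = D/f.
f = D/M = 24/1.66 = 14.458 cm.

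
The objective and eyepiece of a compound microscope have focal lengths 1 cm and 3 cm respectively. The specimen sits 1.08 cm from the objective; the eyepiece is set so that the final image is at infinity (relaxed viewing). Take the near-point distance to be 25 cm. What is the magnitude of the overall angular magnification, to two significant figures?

Objective: 1/d_i = 1/f_obj - 1/d_o = 1/1 - 1/1.08 = 0.07407 cm^-1, so d_i = 13.500 cm.
m_obj = -d_i/d_o = -13.500/1.08 = -12.500.
Eyepiece angular magnification (image at infinity): M_eye = D/f_e = 25/3 = 8.333.
Overall M = m_obj x M_eye = (-12.500)(8.333) = -104.17.
|M| = 104.17.

100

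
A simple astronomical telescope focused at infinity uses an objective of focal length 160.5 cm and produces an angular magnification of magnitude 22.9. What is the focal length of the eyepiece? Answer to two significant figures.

|M| = f_obj/f_eye, so f_eye = f_obj/|M| = 160.5/22.9 = 7.009 cm.

7.0 cm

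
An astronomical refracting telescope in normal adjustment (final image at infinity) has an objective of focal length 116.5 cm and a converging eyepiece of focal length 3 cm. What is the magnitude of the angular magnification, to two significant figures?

|M| = f_obj/|f_eye| = 116.5/3 = 38.833.

39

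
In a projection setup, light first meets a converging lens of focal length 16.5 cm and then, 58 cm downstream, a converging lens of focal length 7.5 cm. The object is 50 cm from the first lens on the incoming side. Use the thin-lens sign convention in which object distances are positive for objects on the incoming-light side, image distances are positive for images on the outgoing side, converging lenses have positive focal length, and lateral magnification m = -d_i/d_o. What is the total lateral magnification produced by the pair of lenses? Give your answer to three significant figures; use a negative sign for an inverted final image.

Lens 1: 1/d_i1 = 1/f_1 - 1/d_o1 = 1/16.5 - 1/50 = 0.04061 cm^-1, so d_i1 = 24.627 cm.
m_1 = -(24.627)/50 = -0.4925.
The intermediate image is 24.627 cm to the right of lens 1, so d_o2 = L - d_i1 = 58 - 24.627 = 33.373 cm.
Lens 2: 1/d_i2 = 1/f_2 - 1/d_o2 = 1/7.5 - 1/(33.373) = 0.10337 cm^-1, so d_i2 = 9.674 cm.
m_2 = -(9.674)/(33.373) = -0.2899.
Overall magnification: m = m_1 m_2 = 0.1428.

0.143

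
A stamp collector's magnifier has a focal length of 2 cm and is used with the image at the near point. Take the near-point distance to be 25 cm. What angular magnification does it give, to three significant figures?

13.5

M = 1 + D/f = 1 + 25/2 = 13.500.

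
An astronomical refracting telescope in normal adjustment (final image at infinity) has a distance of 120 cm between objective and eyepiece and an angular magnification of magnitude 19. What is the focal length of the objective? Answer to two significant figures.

In normal adjustment the tube length equals f_obj + f_eye and |M| = f_obj/f_eye.
So f_obj = 19 f_eye and 19 f_eye + f_eye = 120 cm, giving f_eye = 120/20 = 6.000 cm and f_obj = 114.000 cm.

110 cm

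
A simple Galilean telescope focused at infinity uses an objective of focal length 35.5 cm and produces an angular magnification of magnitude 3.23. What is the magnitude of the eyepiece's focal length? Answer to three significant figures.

|M| = f_obj/|f_eye|, so |f_eye| = f_obj/|M| = 35.5/3.23 = 10.991 cm.
(The eyepiece is diverging, so its signed focal length is -10.991 cm.)

11.0 cm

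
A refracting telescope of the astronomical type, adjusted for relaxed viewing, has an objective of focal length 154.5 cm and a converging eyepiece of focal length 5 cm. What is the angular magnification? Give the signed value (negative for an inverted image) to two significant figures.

M = -f_obj/f_eye = -154.5/(5) = -30.900.

-31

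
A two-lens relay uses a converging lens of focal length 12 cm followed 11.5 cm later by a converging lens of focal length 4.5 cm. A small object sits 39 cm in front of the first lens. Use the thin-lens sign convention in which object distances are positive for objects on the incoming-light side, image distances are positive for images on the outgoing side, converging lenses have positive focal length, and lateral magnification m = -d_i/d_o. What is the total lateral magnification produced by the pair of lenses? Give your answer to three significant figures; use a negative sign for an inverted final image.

-0.194

First lens: d_i1 = 1/(1/12 - 1/39) = 17.333 cm.
m_1 = -(17.333)/39 = -0.4444.
Since 17.333 cm > 11.5 cm, the first image lies past the second lens and serves as a virtual object: d_o2 = L - d_i1 = -5.833 cm.
Second lens: d_i2 = 1/(1/4.5 - 1/(-5.833)) = 2.540 cm.
m_2 = -(2.540)/(-5.833) = 0.4355.
Overall magnification: m = m_1 m_2 = -0.1935.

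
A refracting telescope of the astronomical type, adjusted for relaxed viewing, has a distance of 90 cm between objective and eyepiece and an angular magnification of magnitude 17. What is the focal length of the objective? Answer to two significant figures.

85 cm

In normal adjustment the tube length equals f_obj + f_eye and |M| = f_obj/f_eye.
So f_obj = 17 f_eye and 17 f_eye + f_eye = 90 cm, giving f_eye = 90/18 = 5.000 cm and f_obj = 85.000 cm.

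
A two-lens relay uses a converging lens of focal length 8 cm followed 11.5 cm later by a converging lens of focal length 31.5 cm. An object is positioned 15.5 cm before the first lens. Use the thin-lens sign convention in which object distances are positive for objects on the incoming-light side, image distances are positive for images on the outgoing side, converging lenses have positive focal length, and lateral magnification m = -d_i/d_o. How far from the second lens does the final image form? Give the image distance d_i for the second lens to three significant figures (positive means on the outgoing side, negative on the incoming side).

Applying the thin-lens equation to the first lens, 1/8 = 1/15.5 + 1/d_i1, which gives d_i1 = 16.533 cm.
This image would form 16.533 cm past lens 1, i.e. 5.033 cm beyond lens 2, so it is a virtual object for lens 2: d_o2 = 11.5 - 16.533 = -5.033 cm.
Applying the thin-lens equation again with f_2 = 31.5 cm and d_o2 = -5.033 cm gives d_i2 = 4.340 cm.

4.34 cm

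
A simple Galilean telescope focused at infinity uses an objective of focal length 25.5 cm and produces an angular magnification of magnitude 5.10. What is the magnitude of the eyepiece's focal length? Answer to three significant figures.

|M| = f_obj/|f_eye|, so |f_eye| = f_obj/|M| = 25.5/5.1 = 5.000 cm.
(The eyepiece is diverging, so its signed focal length is -5.000 cm.)

5.00 cm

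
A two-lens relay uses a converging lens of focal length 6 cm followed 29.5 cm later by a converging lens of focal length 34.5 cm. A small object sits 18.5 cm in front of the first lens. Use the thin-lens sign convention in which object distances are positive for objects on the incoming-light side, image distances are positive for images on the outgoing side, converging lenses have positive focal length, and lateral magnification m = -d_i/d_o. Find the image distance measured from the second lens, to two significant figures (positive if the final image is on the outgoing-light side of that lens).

-51 cm

First lens: d_i1 = 1/(1/6 - 1/18.5) = 8.880 cm.
The intermediate image is 8.880 cm to the right of lens 1, so d_o2 = L - d_i1 = 29.5 - 8.880 = 20.620 cm.
Second lens: d_i2 = 1/(1/34.5 - 1/(20.620)) = -51.253 cm.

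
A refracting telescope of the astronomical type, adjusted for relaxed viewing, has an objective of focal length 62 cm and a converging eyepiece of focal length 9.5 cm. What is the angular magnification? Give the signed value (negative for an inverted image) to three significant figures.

-6.53

M = -f_obj/f_eye = -62/(9.5) = -6.526.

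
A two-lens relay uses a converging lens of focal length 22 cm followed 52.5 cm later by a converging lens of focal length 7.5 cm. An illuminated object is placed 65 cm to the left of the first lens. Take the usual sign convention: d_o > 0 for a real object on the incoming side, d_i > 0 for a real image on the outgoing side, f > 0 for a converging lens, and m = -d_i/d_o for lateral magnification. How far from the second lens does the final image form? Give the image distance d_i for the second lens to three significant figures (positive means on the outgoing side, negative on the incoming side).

12.3 cm

Lens 1: 1/d_i1 = 1/f_1 - 1/d_o1 = 1/22 - 1/65 = 0.03007 cm^-1, so d_i1 = 33.256 cm.
The intermediate image is 33.256 cm to the right of lens 1, so d_o2 = L - d_i1 = 52.5 - 33.256 = 19.244 cm.
Lens 2: 1/d_i2 = 1/f_2 - 1/d_o2 = 1/7.5 - 1/(19.244) = 0.08137 cm^-1, so d_i2 = 12.290 cm.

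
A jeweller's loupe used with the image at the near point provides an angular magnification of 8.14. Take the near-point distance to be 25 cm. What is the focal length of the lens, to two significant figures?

3.5 cm

For the image at the near point, M = 1 + D/f.
f = D/(M - 1) = 25/(8.14 - 1) = 3.501 cm.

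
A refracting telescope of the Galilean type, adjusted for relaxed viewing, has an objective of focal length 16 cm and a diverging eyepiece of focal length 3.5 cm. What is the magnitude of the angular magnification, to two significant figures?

|M| = f_obj/|f_eye| = 16/3.5 = 4.571.

4.6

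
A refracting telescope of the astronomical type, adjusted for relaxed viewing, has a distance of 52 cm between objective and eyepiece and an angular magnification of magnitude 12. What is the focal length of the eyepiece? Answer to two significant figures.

In normal adjustment the tube length equals f_obj + f_eye and |M| = f_obj/f_eye.
So f_obj = 12 f_eye and 12 f_eye + f_eye = 52 cm, giving f_eye = 52/13 = 4.000 cm and f_obj = 48.000 cm.

4.0 cm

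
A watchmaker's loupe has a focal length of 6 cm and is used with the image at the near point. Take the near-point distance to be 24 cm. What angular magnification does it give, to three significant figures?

5.00

M = 1 + D/f = 1 + 24/6 = 5.000.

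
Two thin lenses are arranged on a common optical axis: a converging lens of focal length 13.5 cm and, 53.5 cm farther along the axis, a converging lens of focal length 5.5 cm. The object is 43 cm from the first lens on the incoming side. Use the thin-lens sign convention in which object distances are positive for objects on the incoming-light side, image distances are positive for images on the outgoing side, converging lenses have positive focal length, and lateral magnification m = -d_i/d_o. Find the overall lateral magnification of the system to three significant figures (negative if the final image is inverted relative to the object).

Lens 1: 1/d_i1 = 1/f_1 - 1/d_o1 = 1/13.5 - 1/43 = 0.05082 cm^-1, so d_i1 = 19.678 cm.
m_1 = -(19.678)/43 = -0.4576.
The intermediate image is 19.678 cm to the right of lens 1, so d_o2 = L - d_i1 = 53.5 - 19.678 = 33.822 cm.
Lens 2: 1/d_i2 = 1/f_2 - 1/d_o2 = 1/5.5 - 1/(33.822) = 0.15225 cm^-1, so d_i2 = 6.568 cm.
m_2 = -(6.568)/(33.822) = -0.1942.
The system's lateral magnification is m_1 m_2 = (-0.4576)(-0.1942) = 0.0889.

0.0889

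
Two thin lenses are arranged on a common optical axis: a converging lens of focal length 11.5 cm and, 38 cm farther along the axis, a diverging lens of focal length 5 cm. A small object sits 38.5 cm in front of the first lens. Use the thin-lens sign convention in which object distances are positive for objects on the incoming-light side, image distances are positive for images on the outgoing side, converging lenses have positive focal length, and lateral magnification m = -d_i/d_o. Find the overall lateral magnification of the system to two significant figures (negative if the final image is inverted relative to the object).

-0.080

Applying the thin-lens equation to the first lens, 1/11.5 = 1/38.5 + 1/d_i1, which gives d_i1 = 16.398 cm.
Its lateral magnification is m_1 = -d_i1/d_o1 = -(16.398)/38.5 = -0.4259.
Object distance for lens 2: d_o2 = 38 - 16.398 = 21.602 cm.
Applying the thin-lens equation again with f_2 = -5 cm and d_o2 = 21.602 cm gives d_i2 = -4.060 cm.
m_2 = -(-4.060)/(21.602) = 0.1880.
The system's lateral magnification is m_1 m_2 = (-0.4259)(0.1880) = -0.0801.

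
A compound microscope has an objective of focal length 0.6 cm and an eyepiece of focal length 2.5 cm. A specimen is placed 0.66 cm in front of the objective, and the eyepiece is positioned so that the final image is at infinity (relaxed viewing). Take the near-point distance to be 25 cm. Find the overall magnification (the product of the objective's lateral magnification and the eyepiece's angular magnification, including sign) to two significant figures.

-100

Objective: 1/d_i = 1/f_obj - 1/d_o = 1/0.6 - 1/0.66 = 0.15152 cm^-1, so d_i = 6.600 cm.
m_obj = -d_i/d_o = -6.600/0.66 = -10.000.
Eyepiece angular magnification (image at infinity): M_eye = D/f_e = 25/2.5 = 10.000.
Overall M = m_obj x M_eye = (-10.000)(10.000) = -100.00.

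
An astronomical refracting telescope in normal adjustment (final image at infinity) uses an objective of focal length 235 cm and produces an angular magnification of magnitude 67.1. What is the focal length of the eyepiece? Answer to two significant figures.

3.5 cm

|M| = f_obj/f_eye, so f_eye = f_obj/|M| = 235/67.1 = 3.502 cm.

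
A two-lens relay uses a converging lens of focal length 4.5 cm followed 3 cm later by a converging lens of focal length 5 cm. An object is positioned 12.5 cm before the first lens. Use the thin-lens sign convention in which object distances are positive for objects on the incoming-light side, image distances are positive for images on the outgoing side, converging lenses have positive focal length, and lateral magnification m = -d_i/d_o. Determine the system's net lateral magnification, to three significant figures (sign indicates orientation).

-0.311

First lens: d_i1 = 1/(1/4.5 - 1/12.5) = 7.031 cm.
m_1 = -(7.031)/12.5 = -0.5625.
This image would form 7.031 cm past lens 1, i.e. 4.031 cm beyond lens 2, so it is a virtual object for lens 2: d_o2 = 3 - 7.031 = -4.031 cm.
Second lens: d_i2 = 1/(1/5 - 1/(-4.031)) = 2.232 cm.
m_2 = -(2.232)/(-4.031) = 0.5536.
The system's lateral magnification is m_1 m_2 = (-0.5625)(0.5536) = -0.3114.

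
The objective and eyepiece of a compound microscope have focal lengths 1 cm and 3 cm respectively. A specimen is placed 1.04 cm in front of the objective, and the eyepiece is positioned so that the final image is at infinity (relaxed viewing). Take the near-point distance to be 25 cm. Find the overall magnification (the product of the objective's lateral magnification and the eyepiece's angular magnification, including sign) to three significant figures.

Objective: 1/d_i = 1/f_obj - 1/d_o = 1/1 - 1/1.04 = 0.03846 cm^-1, so d_i = 26.000 cm.
m_obj = -d_i/d_o = -26.000/1.04 = -25.000.
Eyepiece angular magnification (image at infinity): M_eye = D/f_e = 25/3 = 8.333.
Overall M = m_obj x M_eye = (-25.000)(8.333) = -208.33.

-208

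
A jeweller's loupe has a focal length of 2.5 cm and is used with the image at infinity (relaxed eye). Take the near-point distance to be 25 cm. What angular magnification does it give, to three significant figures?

M = D/f = 25/2.5 = 10.000.

10.0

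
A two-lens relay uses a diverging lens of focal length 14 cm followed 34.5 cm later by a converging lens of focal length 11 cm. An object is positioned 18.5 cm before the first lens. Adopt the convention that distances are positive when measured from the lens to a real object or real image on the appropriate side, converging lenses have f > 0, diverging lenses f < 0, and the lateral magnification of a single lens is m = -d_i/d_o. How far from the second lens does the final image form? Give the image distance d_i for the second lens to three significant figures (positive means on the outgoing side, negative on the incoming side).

14.8 cm

Lens 1: 1/d_i1 = 1/f_1 - 1/d_o1 = 1/(-14) - 1/18.5 = -0.12548 cm^-1, so d_i1 = -7.969 cm.
With d_i1 < 0 the first image is virtual and lies on the object side; the object distance for lens 2 is d_o2 = 34.5 - (-7.969) = 42.469 cm.
Lens 2: 1/d_i2 = 1/f_2 - 1/d_o2 = 1/11 - 1/(42.469) = 0.06736 cm^-1, so d_i2 = 14.845 cm.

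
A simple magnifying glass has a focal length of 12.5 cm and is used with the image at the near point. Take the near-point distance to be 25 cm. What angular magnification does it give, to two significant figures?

3.0

M = 1 + D/f = 1 + 25/12.5 = 3.000.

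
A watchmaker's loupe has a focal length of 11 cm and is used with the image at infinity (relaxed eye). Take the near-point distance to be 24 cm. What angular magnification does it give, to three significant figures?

M = D/f = 24/11 = 2.182.

2.18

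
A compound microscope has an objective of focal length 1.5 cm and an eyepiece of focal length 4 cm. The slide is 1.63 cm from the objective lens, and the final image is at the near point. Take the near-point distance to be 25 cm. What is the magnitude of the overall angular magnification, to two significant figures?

Objective: 1/d_i = 1/f_obj - 1/d_o = 1/1.5 - 1/1.63 = 0.05317 cm^-1, so d_i = 18.808 cm.
m_obj = -d_i/d_o = -18.808/1.63 = -11.538.
Eyepiece angular magnification (image at near point): M_eye = 1 + D/f_e = 1 + 25/4 = 7.250.
Overall M = m_obj x M_eye = (-11.538)(7.250) = -83.65.
|M| = 83.65.

84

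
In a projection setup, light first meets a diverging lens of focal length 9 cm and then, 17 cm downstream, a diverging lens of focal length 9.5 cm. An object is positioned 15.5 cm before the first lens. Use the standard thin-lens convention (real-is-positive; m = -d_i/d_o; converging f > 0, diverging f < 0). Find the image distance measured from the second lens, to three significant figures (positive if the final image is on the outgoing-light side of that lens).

-6.70 cm

Applying the thin-lens equation to the first lens, 1/(-9) = 1/15.5 + 1/d_i1, which gives d_i1 = -5.694 cm.
The intermediate image is virtual, 5.694 cm to the left of lens 1, so d_o2 = L - d_i1 = 17 - (-5.694) = 22.694 cm.
Applying the thin-lens equation again with f_2 = -9.5 cm and d_o2 = 22.694 cm gives d_i2 = -6.697 cm.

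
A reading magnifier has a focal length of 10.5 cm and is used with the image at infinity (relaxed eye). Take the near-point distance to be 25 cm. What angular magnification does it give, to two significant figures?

M = D/f = 25/10.5 = 2.381.

2.4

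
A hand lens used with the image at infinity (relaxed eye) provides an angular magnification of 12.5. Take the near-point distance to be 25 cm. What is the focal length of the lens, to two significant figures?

2.0 cm

For the image at infinity, M = D/f.
f = D/M = 25/12.5 = 2.000 cm.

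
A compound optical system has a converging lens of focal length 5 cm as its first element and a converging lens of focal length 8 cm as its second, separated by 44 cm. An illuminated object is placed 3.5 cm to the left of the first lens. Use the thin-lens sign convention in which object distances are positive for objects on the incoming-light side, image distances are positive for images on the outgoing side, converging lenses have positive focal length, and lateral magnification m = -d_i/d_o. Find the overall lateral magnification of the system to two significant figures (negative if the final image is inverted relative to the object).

Lens 1: 1/d_i1 = 1/f_1 - 1/d_o1 = 1/5 - 1/3.5 = -0.08571 cm^-1, so d_i1 = -11.667 cm.
m_1 = -(-11.667)/3.5 = 3.3333.
With d_i1 < 0 the first image is virtual and lies on the object side; the object distance for lens 2 is d_o2 = 44 - (-11.667) = 55.667 cm.
Lens 2: 1/d_i2 = 1/f_2 - 1/d_o2 = 1/8 - 1/(55.667) = 0.10704 cm^-1, so d_i2 = 9.343 cm.
m_2 = -(9.343)/(55.667) = -0.1678.
The system's lateral magnification is m_1 m_2 = (3.3333)(-0.1678) = -0.5594.

-0.56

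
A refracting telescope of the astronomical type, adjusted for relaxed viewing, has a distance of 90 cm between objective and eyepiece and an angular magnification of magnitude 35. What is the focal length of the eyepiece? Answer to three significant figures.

In normal adjustment the tube length equals f_obj + f_eye and |M| = f_obj/f_eye.
So f_obj = 35 f_eye and 35 f_eye + f_eye = 90 cm, giving f_eye = 90/36 = 2.500 cm and f_obj = 87.500 cm.

2.50 cm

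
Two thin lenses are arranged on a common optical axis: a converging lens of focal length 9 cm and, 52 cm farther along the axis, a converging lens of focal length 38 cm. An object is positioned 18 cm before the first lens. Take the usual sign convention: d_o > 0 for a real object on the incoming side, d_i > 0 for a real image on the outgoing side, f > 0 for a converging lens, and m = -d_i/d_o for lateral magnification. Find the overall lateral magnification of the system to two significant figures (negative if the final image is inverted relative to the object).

-9.5

Applying the thin-lens equation to the first lens, 1/9 = 1/18 + 1/d_i1, which gives d_i1 = 18.000 cm.
Its lateral magnification is m_1 = -d_i1/d_o1 = -(18.000)/18 = -1.0000.
The intermediate image is 18.000 cm to the right of lens 1, so d_o2 = L - d_i1 = 52 - 18.000 = 34.000 cm.
Applying the thin-lens equation again with f_2 = 38 cm and d_o2 = 34.000 cm gives d_i2 = -323.000 cm.
m_2 = -(-323.000)/(34.000) = 9.5000.
Overall magnification: m = m_1 m_2 = -9.5000.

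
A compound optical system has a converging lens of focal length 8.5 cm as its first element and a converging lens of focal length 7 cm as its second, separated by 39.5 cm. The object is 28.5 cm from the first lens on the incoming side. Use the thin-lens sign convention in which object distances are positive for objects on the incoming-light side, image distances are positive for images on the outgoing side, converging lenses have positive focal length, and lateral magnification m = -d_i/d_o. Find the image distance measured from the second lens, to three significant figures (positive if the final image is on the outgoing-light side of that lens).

Lens 1: 1/d_i1 = 1/f_1 - 1/d_o1 = 1/8.5 - 1/28.5 = 0.08256 cm^-1, so d_i1 = 12.113 cm.
The intermediate image is 12.113 cm to the right of lens 1, so d_o2 = L - d_i1 = 39.5 - 12.113 = 27.387 cm.
Lens 2: 1/d_i2 = 1/f_2 - 1/d_o2 = 1/7 - 1/(27.387) = 0.10634 cm^-1, so d_i2 = 9.403 cm.

9.40 cm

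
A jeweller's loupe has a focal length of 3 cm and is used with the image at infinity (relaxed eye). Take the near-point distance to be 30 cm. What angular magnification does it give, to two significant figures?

10

M = D/f = 30/3 = 10.000.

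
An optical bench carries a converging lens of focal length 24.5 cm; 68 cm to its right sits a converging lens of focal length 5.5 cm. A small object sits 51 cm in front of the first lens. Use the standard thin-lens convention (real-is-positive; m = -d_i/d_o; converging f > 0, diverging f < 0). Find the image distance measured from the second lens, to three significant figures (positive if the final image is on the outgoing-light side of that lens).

Lens 1: 1/d_i1 = 1/f_1 - 1/d_o1 = 1/24.5 - 1/51 = 0.02121 cm^-1, so d_i1 = 47.151 cm.
Object distance for lens 2: d_o2 = 68 - 47.151 = 20.849 cm.
Lens 2: 1/d_i2 = 1/f_2 - 1/d_o2 = 1/5.5 - 1/(20.849) = 0.13385 cm^-1, so d_i2 = 7.471 cm.

7.47 cm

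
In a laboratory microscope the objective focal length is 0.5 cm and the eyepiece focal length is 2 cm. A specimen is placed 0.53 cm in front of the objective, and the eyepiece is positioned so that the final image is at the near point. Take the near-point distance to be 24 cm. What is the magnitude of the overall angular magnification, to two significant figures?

Objective: 1/d_i = 1/f_obj - 1/d_o = 1/0.5 - 1/0.53 = 0.11321 cm^-1, so d_i = 8.833 cm.
m_obj = -d_i/d_o = -8.833/0.53 = -16.667.
Eyepiece angular magnification (image at near point): M_eye = 1 + D/f_e = 1 + 24/2 = 13.000.
Overall M = m_obj x M_eye = (-16.667)(13.000) = -216.67.
|M| = 216.67.

220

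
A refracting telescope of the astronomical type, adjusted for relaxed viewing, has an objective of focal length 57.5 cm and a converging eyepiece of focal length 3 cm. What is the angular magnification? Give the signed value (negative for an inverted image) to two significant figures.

-19

M = -f_obj/f_eye = -57.5/(3) = -19.167.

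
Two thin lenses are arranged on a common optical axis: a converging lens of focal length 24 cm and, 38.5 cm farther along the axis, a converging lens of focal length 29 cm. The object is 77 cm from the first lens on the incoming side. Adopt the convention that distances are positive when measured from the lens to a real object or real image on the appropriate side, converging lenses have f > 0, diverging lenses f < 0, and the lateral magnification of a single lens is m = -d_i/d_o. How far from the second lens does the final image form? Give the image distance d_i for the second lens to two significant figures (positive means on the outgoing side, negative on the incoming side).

Applying the thin-lens equation to the first lens, 1/24 = 1/77 + 1/d_i1, which gives d_i1 = 34.868 cm.
The intermediate image is 34.868 cm to the right of lens 1, so d_o2 = L - d_i1 = 38.5 - 34.868 = 3.632 cm.
Applying the thin-lens equation again with f_2 = 29 cm and d_o2 = 3.632 cm gives d_i2 = -4.152 cm.

-4.2 cm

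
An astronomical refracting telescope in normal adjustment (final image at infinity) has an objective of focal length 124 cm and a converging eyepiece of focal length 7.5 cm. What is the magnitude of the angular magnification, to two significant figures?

17

|M| = f_obj/|f_eye| = 124/7.5 = 16.533.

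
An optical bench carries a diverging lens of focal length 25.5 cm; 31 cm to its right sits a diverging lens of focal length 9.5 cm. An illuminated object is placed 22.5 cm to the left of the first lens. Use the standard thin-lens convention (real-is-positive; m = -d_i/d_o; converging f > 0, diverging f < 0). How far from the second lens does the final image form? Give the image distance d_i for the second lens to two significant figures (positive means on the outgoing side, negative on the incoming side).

Lens 1: 1/d_i1 = 1/f_1 - 1/d_o1 = 1/(-25.5) - 1/22.5 = -0.08366 cm^-1, so d_i1 = -11.953 cm.
With d_i1 < 0 the first image is virtual and lies on the object side; the object distance for lens 2 is d_o2 = 31 - (-11.953) = 42.953 cm.
Lens 2: 1/d_i2 = 1/f_2 - 1/d_o2 = 1/(-9.5) - 1/(42.953) = -0.12854 cm^-1, so d_i2 = -7.779 cm.

-7.8 cm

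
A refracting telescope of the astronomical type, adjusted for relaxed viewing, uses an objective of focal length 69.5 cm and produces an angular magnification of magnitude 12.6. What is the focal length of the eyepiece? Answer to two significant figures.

5.5 cm

|M| = f_obj/f_eye, so f_eye = f_obj/|M| = 69.5/12.6 = 5.516 cm.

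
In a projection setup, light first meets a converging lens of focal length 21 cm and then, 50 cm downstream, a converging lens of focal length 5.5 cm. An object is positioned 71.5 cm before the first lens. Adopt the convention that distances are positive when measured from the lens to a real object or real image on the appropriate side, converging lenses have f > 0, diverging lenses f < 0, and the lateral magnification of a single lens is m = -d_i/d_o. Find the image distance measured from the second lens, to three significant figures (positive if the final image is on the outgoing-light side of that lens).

Applying the thin-lens equation to the first lens, 1/21 = 1/71.5 + 1/d_i1, which gives d_i1 = 29.733 cm.
That image sits 20.267 cm in front of the second lens, so d_o2 = 20.267 cm.
Applying the thin-lens equation again with f_2 = 5.5 cm and d_o2 = 20.267 cm gives d_i2 = 7.548 cm.

7.55 cm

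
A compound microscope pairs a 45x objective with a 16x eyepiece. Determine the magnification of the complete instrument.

The overall magnification of a compound microscope is the product of the objective and eyepiece magnifications:
M = M_obj x M_eye = 45 x 16 = 720.

720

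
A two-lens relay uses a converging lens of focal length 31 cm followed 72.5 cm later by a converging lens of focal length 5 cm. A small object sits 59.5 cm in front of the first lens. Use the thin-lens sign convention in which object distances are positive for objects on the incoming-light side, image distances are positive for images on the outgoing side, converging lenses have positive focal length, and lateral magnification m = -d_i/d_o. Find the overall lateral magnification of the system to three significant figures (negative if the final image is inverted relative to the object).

1.96

Lens 1: 1/d_i1 = 1/f_1 - 1/d_o1 = 1/31 - 1/59.5 = 0.01545 cm^-1, so d_i1 = 64.719 cm.
m_1 = -(64.719)/59.5 = -1.0877.
The intermediate image is 64.719 cm to the right of lens 1, so d_o2 = L - d_i1 = 72.5 - 64.719 = 7.781 cm.
Lens 2: 1/d_i2 = 1/f_2 - 1/d_o2 = 1/5 - 1/(7.781) = 0.07148 cm^-1, so d_i2 = 13.991 cm.
m_2 = -(13.991)/(7.781) = -1.7981.
Overall magnification: m = m_1 m_2 = 1.9558.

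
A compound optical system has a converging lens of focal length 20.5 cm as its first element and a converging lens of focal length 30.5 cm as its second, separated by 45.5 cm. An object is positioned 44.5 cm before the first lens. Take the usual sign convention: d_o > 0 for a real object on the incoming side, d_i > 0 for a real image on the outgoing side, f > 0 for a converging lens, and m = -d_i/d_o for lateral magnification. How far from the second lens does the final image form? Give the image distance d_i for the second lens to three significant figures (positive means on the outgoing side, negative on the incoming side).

-9.93 cm

Applying the thin-lens equation to the first lens, 1/20.5 = 1/44.5 + 1/d_i1, which gives d_i1 = 38.010 cm.
The intermediate image is 38.010 cm to the right of lens 1, so d_o2 = L - d_i1 = 45.5 - 38.010 = 7.490 cm.
Applying the thin-lens equation again with f_2 = 30.5 cm and d_o2 = 7.490 cm gives d_i2 = -9.927 cm.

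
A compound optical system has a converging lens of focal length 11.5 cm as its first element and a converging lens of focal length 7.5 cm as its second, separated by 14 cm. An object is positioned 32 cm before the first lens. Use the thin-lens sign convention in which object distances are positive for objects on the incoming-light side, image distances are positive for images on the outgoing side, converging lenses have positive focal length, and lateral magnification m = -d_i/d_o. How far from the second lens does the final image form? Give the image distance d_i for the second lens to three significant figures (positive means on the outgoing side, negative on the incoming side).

2.59 cm

First lens: d_i1 = 1/(1/11.5 - 1/32) = 17.951 cm.
This image would form 17.951 cm past lens 1, i.e. 3.951 cm beyond lens 2, so it is a virtual object for lens 2: d_o2 = 14 - 17.951 = -3.951 cm.
Second lens: d_i2 = 1/(1/7.5 - 1/(-3.951)) = 2.588 cm.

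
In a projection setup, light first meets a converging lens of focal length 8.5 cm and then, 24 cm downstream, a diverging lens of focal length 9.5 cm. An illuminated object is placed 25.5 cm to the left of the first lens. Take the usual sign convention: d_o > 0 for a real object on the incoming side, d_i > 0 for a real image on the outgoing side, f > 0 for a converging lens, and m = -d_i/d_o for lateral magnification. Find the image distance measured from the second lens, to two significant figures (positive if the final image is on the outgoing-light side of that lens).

Lens 1: 1/d_i1 = 1/f_1 - 1/d_o1 = 1/8.5 - 1/25.5 = 0.07843 cm^-1, so d_i1 = 12.750 cm.
The intermediate image is 12.750 cm to the right of lens 1, so d_o2 = L - d_i1 = 24 - 12.750 = 11.250 cm.
Lens 2: 1/d_i2 = 1/f_2 - 1/d_o2 = 1/(-9.5) - 1/(11.250) = -0.19415 cm^-1, so d_i2 = -5.151 cm.

-5.2 cm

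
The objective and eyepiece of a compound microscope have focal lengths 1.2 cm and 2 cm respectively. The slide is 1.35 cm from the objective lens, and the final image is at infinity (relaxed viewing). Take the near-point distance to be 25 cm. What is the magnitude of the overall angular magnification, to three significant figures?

100

Objective: 1/d_i = 1/f_obj - 1/d_o = 1/1.2 - 1/1.35 = 0.09259 cm^-1, so d_i = 10.800 cm.
m_obj = -d_i/d_o = -10.800/1.35 = -8.000.
Eyepiece angular magnification (image at infinity): M_eye = D/f_e = 25/2 = 12.500.
Overall M = m_obj x M_eye = (-8.000)(12.500) = -100.00.
|M| = 100.00.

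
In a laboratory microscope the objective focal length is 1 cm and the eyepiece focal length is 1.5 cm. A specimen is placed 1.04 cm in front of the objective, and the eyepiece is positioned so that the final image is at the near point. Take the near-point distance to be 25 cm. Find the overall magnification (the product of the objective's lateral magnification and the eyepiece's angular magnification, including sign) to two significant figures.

Objective: 1/d_i = 1/f_obj - 1/d_o = 1/1 - 1/1.04 = 0.03846 cm^-1, so d_i = 26.000 cm.
m_obj = -d_i/d_o = -26.000/1.04 = -25.000.
Eyepiece angular magnification (image at near point): M_eye = 1 + D/f_e = 1 + 25/1.5 = 17.667.
Overall M = m_obj x M_eye = (-25.000)(17.667) = -441.67.

-440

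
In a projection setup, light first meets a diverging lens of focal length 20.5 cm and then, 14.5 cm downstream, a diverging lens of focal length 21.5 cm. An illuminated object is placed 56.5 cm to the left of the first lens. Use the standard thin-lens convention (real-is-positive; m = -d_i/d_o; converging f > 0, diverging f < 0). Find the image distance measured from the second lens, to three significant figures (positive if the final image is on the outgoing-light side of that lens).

First lens: d_i1 = 1/(1/(-20.5) - 1/56.5) = -15.042 cm.
With d_i1 < 0 the first image is virtual and lies on the object side; the object distance for lens 2 is d_o2 = 14.5 - (-15.042) = 29.542 cm.
Second lens: d_i2 = 1/(1/(-21.5) - 1/(29.542)) = -12.444 cm.

-12.4 cm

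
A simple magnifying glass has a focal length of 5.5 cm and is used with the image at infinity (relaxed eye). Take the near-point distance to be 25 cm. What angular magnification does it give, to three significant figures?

M = D/f = 25/5.5 = 4.545.

4.55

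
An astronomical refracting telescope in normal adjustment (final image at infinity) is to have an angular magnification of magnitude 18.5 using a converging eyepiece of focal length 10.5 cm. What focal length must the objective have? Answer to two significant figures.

190 cm

|M| = f_obj/|f_eye|, so f_obj = |M| x |f_eye| = 18.5 x 10.5 = 194.250 cm.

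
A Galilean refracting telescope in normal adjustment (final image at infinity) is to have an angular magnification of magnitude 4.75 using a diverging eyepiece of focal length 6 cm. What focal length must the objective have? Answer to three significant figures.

|M| = f_obj/|f_eye|, so f_obj = |M| x |f_eye| = 4.75 x 6 = 28.500 cm.

28.5 cm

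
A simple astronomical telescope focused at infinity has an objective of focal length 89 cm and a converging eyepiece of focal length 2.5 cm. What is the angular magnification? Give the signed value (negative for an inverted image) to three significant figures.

-35.6

M = -f_obj/f_eye = -89/(2.5) = -35.600.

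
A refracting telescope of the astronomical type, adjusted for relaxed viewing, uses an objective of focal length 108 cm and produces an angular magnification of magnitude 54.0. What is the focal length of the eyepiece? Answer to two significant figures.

|M| = f_obj/f_eye, so f_eye = f_obj/|M| = 108/54.0 = 2.000 cm.

2.0 cm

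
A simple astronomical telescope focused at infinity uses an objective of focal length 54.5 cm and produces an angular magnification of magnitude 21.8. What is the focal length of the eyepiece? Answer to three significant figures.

|M| = f_obj/f_eye, so f_eye = f_obj/|M| = 54.5/21.8 = 2.500 cm.

2.50 cm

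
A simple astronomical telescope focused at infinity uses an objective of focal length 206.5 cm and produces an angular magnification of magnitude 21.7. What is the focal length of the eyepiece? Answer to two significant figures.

|M| = f_obj/f_eye, so f_eye = f_obj/|M| = 206.5/21.7 = 9.516 cm.

9.5 cm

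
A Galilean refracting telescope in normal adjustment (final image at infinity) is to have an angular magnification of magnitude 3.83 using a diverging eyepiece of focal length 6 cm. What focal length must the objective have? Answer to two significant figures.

|M| = f_obj/|f_eye|, so f_obj = |M| x |f_eye| = 3.83 x 6 = 22.980 cm.

23 cm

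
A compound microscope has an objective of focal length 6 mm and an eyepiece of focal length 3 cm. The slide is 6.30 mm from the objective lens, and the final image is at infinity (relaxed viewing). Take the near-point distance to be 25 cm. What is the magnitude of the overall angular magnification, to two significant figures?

170

Convert to cm: f_obj = 6 mm = 0.6 cm; d_o = 6.30 mm = 0.63 cm.
Objective: 1/d_i = 1/f_obj - 1/d_o = 1/0.6 - 1/0.63 = 0.07937 cm^-1, so d_i = 12.600 cm.
m_obj = -d_i/d_o = -12.600/0.63 = -20.000.
Eyepiece angular magnification (image at infinity): M_eye = D/f_e = 25/3 = 8.333.
Overall M = m_obj x M_eye = (-20.000)(8.333) = -166.67.
|M| = 166.67.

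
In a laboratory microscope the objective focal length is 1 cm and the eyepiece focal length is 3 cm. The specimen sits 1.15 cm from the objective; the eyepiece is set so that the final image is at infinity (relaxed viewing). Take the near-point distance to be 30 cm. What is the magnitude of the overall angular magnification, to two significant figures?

Objective: 1/d_i = 1/f_obj - 1/d_o = 1/1 - 1/1.15 = 0.13043 cm^-1, so d_i = 7.667 cm.
m_obj = -d_i/d_o = -7.667/1.15 = -6.667.
Eyepiece angular magnification (image at infinity): M_eye = D/f_e = 30/3 = 10.000.
Overall M = m_obj x M_eye = (-6.667)(10.000) = -66.67.
|M| = 66.67.

67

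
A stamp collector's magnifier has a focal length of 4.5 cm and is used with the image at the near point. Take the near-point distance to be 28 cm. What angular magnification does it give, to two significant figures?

7.2

M = 1 + D/f = 1 + 28/4.5 = 7.222.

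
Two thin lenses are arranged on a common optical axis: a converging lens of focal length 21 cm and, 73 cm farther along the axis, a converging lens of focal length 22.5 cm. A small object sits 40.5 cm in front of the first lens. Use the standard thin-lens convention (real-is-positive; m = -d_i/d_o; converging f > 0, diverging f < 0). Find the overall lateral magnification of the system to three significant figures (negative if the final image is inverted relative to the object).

3.52

Applying the thin-lens equation to the first lens, 1/21 = 1/40.5 + 1/d_i1, which gives d_i1 = 43.615 cm.
Its lateral magnification is m_1 = -d_i1/d_o1 = -(43.615)/40.5 = -1.0769.
That image sits 29.385 cm in front of the second lens, so d_o2 = 29.385 cm.
Applying the thin-lens equation again with f_2 = 22.5 cm and d_o2 = 29.385 cm gives d_i2 = 96.034 cm.
m_2 = -(96.034)/(29.385) = -3.2682.
Total m = m_1 x m_2 = (-1.0769)(-3.2682) = 3.5196.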